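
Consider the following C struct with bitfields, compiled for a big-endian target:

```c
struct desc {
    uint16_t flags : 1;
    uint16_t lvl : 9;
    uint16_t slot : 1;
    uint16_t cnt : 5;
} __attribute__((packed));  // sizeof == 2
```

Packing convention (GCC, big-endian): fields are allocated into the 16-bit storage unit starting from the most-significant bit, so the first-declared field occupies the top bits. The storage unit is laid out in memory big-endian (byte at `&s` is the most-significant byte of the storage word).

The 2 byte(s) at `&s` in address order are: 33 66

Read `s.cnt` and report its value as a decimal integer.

[0]=0x33 [1]=0x66 (big-endian) → word 0x3366
flags [15+:1] = (word>>15) & 0x1 = 0
lvl [6+:9] = (word>>6) & 0x1ff = 205
slot [5+:1] = (word>>5) & 0x1 = 1
cnt [0+:5] = (word>>0) & 0x1f = 6  ←

6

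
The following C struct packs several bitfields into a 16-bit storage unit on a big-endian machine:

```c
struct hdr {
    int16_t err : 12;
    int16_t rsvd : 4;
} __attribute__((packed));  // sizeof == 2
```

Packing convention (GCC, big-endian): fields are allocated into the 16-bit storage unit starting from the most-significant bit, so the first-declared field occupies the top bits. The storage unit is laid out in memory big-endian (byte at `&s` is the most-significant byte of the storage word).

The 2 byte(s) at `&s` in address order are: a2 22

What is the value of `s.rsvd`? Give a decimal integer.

2

[0]=0xa2 [1]=0x22 (big-endian) → word 0xa222
err:12 @ bit 4 → (0xa222>>4)&0xfff = 0xa22
rsvd:4 @ bit 0 → (0xa222>>0)&0xf = 0x2  ←
rsvd signed 4b, MSB=0: value = 2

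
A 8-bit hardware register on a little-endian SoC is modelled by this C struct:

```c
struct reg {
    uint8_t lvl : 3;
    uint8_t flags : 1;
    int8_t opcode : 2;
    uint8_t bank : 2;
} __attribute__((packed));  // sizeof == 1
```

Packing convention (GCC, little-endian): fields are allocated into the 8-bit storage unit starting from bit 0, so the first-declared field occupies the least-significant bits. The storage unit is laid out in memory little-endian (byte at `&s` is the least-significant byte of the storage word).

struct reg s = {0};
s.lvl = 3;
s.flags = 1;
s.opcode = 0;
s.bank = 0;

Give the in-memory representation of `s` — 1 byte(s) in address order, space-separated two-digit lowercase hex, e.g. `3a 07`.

[0+:3] lvl=3 & 0x7 = 0x3; word=0x03
[3+:1] flags=1 & 0x1 = 0x1; word=0x0b
[4+:2] opcode=0 & 0x3 = 0x0; word=0x0b
[6+:2] bank=0 & 0x3 = 0x0; word=0x0b
word = 0x0b → little-endian bytes:
  [0]=0x0b

0b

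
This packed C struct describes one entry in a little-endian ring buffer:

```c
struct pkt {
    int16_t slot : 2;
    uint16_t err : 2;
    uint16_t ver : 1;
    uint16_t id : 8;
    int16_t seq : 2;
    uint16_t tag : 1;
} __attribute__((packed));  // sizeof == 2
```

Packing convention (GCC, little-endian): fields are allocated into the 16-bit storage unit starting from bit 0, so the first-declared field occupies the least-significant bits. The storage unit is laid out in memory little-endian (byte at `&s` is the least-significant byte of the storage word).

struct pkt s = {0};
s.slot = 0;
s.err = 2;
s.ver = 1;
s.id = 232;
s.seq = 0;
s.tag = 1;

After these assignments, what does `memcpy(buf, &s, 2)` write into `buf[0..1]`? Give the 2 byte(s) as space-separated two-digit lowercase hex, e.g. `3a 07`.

[0+:2] slot=0 & 0x3 = 0x0; word=0x0000
[2+:2] err=2 & 0x3 = 0x2; word=0x0008
[4+:1] ver=1 & 0x1 = 0x1; word=0x0018
[5+:8] id=232 & 0xff = 0xe8; word=0x1d18
[13+:2] seq=0 & 0x3 = 0x0; word=0x1d18
[15+:1] tag=1 & 0x1 = 0x1; word=0x9d18
word = 0x9d18 → little-endian bytes:
  [0]=0x18  [1]=0x9d

18 9d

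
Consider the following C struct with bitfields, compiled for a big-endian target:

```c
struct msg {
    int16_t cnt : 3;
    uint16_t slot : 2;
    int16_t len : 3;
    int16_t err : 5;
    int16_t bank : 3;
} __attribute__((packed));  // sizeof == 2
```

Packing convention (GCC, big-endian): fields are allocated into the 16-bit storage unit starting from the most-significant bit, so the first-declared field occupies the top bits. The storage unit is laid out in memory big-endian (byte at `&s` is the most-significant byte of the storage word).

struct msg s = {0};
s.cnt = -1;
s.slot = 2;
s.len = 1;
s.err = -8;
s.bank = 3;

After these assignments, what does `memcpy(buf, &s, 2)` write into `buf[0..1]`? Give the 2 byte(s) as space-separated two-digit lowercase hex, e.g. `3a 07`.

cnt:3 = -1 → 0x7 << 13 → word 0xe000
slot:2 = 2 → 0x2 << 11 → word 0xf000
len:3 = 1 → 0x1 << 8 → word 0xf100
err:5 = -8 → 0x18 << 3 → word 0xf1c0
bank:3 = 3 → 0x3 << 0 → word 0xf1c3
word = 0xf1c3 → big-endian bytes:
  [0]=0xf1  [1]=0xc3

f1 c3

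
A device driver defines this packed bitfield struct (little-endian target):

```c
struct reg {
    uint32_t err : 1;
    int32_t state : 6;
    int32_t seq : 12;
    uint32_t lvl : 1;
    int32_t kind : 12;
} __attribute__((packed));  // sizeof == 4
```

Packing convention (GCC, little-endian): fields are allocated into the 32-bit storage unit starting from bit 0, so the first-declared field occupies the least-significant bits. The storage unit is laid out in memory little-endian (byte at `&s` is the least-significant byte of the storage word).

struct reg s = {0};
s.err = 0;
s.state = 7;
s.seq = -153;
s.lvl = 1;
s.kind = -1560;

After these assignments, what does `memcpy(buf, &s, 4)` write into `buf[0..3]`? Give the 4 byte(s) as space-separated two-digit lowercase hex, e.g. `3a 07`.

[0+:1] err=0 & 0x1 = 0x0; word=0x00000000
[1+:6] state=7 & 0x3f = 0x7; word=0x0000000e
[7+:12] seq=-153 & 0xfff = 0xf67; word=0x0007b38e
[19+:1] lvl=1 & 0x1 = 0x1; word=0x000fb38e
[20+:12] kind=-1560 & 0xfff = 0x9e8; word=0x9e8fb38e
word = 0x9e8fb38e → little-endian bytes:
  [0]=0x8e  [1]=0xb3  [2]=0x8f  [3]=0x9e

8e b3 8f 9e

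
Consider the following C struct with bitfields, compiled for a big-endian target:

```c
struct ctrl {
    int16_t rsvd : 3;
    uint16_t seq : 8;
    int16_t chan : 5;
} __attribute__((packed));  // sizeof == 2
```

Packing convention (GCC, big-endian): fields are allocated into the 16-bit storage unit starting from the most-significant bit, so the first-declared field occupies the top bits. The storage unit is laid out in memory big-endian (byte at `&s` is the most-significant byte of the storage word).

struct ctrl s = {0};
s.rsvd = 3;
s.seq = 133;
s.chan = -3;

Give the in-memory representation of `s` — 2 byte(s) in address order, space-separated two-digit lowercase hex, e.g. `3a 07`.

rsvd (3b) val=3 bits=0x3 at bit 13: 0x6000
seq (8b) val=133 bits=0x85 at bit 5: 0x70a0
chan (5b) val=-3 bits=0x1d at bit 0: 0x70bd
word = 0x70bd → big-endian bytes:
  [0]=0x70  [1]=0xbd

70 bd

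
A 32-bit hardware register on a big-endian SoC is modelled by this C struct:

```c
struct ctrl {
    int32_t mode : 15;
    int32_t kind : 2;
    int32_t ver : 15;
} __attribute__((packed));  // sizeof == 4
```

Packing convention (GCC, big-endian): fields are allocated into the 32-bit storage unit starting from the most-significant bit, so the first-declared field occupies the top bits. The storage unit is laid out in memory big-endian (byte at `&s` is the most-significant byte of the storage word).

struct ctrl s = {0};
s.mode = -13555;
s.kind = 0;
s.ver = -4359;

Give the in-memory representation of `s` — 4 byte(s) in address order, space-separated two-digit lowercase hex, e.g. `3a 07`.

96 1a 6e f9

mode:15 = -13555 → 0x4b0d << 17 → word 0x961a0000
kind:2 = 0 → 0x0 << 15 → word 0x961a0000
ver:15 = -4359 → 0x6ef9 << 0 → word 0x961a6ef9
word = 0x961a6ef9 → big-endian bytes:
  [0]=0x96  [1]=0x1a  [2]=0x6e  [3]=0xf9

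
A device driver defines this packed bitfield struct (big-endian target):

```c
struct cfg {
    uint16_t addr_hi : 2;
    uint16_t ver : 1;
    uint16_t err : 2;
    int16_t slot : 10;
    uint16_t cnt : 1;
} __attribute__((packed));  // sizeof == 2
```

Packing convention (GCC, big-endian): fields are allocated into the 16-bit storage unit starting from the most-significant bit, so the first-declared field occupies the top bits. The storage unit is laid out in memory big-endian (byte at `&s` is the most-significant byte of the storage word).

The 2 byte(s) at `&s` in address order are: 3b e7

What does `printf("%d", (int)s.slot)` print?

499

[0]=0x3b [1]=0xe7 (big-endian) → word 0x3be7
addr_hi [14+:2] = (word>>14) & 0x3 = 0
ver [13+:1] = (word>>13) & 0x1 = 1
err [11+:2] = (word>>11) & 0x3 = 3
slot [1+:10] = (word>>1) & 0x3ff = 499  ←
cnt [0+:1] = (word>>0) & 0x1 = 1
slot signed 10b, MSB=0: value = 499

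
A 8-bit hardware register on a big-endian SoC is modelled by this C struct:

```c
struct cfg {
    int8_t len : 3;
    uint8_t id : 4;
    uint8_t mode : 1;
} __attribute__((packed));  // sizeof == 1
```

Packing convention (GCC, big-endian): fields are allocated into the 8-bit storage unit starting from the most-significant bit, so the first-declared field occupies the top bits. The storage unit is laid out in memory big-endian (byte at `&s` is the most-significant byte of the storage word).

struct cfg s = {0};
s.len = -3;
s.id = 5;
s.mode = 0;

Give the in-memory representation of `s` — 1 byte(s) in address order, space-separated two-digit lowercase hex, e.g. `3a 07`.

aa

len:3 = -3 → 0x5 << 5 → word 0xa0
id:4 = 5 → 0x5 << 1 → word 0xaa
mode:1 = 0 → 0x0 << 0 → word 0xaa
word = 0xaa → big-endian bytes:
  [0]=0xaa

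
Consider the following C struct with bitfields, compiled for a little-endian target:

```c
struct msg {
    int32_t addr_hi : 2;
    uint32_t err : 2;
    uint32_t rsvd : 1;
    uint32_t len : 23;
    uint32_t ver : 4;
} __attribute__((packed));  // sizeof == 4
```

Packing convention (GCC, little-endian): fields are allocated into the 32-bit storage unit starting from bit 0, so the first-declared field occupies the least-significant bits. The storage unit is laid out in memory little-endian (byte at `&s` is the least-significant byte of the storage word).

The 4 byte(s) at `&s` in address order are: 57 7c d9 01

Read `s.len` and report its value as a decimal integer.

969698

[0]=0x57 [1]=0x7c [2]=0xd9 [3]=0x01 (little-endian) → word 0x01d97c57
addr_hi:2 @ bit 0 → (0x01d97c57>>0)&0x3 = 0x3
err:2 @ bit 2 → (0x01d97c57>>2)&0x3 = 0x1
rsvd:1 @ bit 4 → (0x01d97c57>>4)&0x1 = 0x1
len:23 @ bit 5 → (0x01d97c57>>5)&0x7fffff = 0xecbe2  ←
ver:4 @ bit 28 → (0x01d97c57>>28)&0xf = 0x0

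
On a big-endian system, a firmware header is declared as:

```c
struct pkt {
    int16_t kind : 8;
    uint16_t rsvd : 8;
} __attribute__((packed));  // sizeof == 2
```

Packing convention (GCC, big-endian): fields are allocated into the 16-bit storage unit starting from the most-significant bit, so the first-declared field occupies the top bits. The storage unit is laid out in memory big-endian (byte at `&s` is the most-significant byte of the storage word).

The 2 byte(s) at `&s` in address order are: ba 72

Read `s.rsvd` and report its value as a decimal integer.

[0]=0xba [1]=0x72 (big-endian) → word 0xba72
kind [8+:8] = (word>>8) & 0xff = 186
rsvd [0+:8] = (word>>0) & 0xff = 114  ←

114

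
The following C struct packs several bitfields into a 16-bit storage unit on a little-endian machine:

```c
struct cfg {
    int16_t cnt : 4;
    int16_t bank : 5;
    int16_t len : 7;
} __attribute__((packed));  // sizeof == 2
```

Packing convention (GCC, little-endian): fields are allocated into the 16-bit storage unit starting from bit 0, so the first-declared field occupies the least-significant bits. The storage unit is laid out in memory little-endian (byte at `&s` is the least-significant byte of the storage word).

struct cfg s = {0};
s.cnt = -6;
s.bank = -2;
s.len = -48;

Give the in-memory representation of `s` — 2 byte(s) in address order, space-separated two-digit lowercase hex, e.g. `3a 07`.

cnt (4b) val=-6 bits=0xa at bit 0: 0x000a
bank (5b) val=-2 bits=0x1e at bit 4: 0x01ea
len (7b) val=-48 bits=0x50 at bit 9: 0xa1ea
word = 0xa1ea → little-endian bytes:
  [0]=0xea  [1]=0xa1

ea a1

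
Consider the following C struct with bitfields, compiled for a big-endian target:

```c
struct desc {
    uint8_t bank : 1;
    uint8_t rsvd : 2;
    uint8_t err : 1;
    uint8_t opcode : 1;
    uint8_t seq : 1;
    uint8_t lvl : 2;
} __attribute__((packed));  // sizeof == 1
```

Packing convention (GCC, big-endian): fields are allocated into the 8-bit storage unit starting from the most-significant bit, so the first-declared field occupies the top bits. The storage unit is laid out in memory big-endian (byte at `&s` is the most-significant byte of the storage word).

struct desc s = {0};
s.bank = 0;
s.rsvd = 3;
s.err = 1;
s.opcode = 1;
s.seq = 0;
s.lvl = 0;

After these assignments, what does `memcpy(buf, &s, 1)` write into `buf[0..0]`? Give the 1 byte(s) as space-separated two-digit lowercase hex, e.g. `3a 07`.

bank (1b) val=0 bits=0x0 at bit 7: 0x00
rsvd (2b) val=3 bits=0x3 at bit 5: 0x60
err (1b) val=1 bits=0x1 at bit 4: 0x70
opcode (1b) val=1 bits=0x1 at bit 3: 0x78
seq (1b) val=0 bits=0x0 at bit 2: 0x78
lvl (2b) val=0 bits=0x0 at bit 0: 0x78
word = 0x78 → big-endian bytes:
  [0]=0x78

78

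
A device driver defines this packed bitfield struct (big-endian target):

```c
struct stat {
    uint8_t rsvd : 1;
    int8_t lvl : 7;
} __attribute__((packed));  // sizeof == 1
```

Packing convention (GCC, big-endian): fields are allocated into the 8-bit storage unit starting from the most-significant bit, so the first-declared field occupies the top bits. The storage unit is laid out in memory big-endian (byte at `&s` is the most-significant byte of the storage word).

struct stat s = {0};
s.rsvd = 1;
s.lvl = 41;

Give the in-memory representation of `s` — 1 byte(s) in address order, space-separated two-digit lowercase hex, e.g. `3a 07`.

[7+:1] rsvd=1 & 0x1 = 0x1; word=0x80
[0+:7] lvl=41 & 0x7f = 0x29; word=0xa9
word = 0xa9 → big-endian bytes:
  [0]=0xa9

a9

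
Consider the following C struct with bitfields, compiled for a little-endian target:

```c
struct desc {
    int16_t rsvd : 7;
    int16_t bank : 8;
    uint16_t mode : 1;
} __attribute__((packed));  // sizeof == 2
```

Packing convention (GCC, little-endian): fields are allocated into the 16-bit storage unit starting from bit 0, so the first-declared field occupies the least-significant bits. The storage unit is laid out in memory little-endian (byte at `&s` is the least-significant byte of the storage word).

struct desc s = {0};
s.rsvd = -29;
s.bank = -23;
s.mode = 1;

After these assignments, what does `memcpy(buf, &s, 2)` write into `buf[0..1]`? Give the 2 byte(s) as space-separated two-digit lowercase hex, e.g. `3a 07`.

rsvd (7b) val=-29 bits=0x63 at bit 0: 0x0063
bank (8b) val=-23 bits=0xe9 at bit 7: 0x74e3
mode (1b) val=1 bits=0x1 at bit 15: 0xf4e3
word = 0xf4e3 → little-endian bytes:
  [0]=0xe3  [1]=0xf4

e3 f4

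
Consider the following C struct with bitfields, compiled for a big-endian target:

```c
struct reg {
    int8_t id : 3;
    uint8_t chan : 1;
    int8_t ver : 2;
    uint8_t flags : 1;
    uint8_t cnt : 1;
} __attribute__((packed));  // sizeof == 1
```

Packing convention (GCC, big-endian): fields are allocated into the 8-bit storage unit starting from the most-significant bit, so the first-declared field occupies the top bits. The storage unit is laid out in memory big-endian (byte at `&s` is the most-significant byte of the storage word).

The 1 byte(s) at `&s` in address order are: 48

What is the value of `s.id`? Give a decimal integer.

[0]=0x48 (big-endian) → word 0x48
id [5+:3] = (word>>5) & 0x7 = 2  ←
chan [4+:1] = (word>>4) & 0x1 = 0
ver [2+:2] = (word>>2) & 0x3 = 2
flags [1+:1] = (word>>1) & 0x1 = 0
cnt [0+:1] = (word>>0) & 0x1 = 0
id signed 3b, MSB=0: value = 2

2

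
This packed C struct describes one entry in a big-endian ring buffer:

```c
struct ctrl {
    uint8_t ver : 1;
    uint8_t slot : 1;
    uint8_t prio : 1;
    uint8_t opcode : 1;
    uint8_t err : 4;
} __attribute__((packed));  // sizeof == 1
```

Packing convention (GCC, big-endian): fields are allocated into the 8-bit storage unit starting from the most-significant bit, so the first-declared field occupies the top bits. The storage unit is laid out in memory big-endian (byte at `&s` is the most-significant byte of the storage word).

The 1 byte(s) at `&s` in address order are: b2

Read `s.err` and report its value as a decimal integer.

2

[0]=0xb2 (big-endian) → word 0xb2
ver [7+:1] = (word>>7) & 0x1 = 1
slot [6+:1] = (word>>6) & 0x1 = 0
prio [5+:1] = (word>>5) & 0x1 = 1
opcode [4+:1] = (word>>4) & 0x1 = 1
err [0+:4] = (word>>0) & 0xf = 2  ←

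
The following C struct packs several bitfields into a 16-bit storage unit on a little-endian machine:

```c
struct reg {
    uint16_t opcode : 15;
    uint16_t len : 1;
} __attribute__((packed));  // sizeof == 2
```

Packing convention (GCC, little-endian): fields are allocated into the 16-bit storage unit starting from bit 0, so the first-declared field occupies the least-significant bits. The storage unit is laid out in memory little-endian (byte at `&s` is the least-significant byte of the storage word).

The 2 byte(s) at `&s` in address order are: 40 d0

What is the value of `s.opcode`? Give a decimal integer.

20544

[0]=0x40 [1]=0xd0 (little-endian) → word 0xd040
opcode [0+:15] = (word>>0) & 0x7fff = 20544  ←
len [15+:1] = (word>>15) & 0x1 = 1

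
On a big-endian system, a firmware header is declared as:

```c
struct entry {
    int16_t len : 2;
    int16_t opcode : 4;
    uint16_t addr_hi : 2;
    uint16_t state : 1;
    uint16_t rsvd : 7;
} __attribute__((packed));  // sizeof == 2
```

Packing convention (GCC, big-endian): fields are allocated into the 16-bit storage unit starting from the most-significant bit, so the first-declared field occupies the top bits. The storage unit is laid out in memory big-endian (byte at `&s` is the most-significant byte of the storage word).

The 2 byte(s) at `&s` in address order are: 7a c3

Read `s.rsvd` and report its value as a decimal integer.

67

[0]=0x7a [1]=0xc3 (big-endian) → word 0x7ac3
len [14+:2] = (word>>14) & 0x3 = 1
opcode [10+:4] = (word>>10) & 0xf = 14
addr_hi [8+:2] = (word>>8) & 0x3 = 2
state [7+:1] = (word>>7) & 0x1 = 1
rsvd [0+:7] = (word>>0) & 0x7f = 67  ←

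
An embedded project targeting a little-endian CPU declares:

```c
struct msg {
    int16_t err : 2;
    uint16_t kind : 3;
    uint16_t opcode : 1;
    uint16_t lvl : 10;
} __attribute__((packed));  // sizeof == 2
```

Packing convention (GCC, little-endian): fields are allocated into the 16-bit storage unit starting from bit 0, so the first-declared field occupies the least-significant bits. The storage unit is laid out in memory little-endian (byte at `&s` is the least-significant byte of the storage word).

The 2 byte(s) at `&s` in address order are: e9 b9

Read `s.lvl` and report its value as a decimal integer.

743

[0]=0xe9 [1]=0xb9 (little-endian) → word 0xb9e9
err [0+:2] = (word>>0) & 0x3 = 1
kind [2+:3] = (word>>2) & 0x7 = 2
opcode [5+:1] = (word>>5) & 0x1 = 1
lvl [6+:10] = (word>>6) & 0x3ff = 743  ←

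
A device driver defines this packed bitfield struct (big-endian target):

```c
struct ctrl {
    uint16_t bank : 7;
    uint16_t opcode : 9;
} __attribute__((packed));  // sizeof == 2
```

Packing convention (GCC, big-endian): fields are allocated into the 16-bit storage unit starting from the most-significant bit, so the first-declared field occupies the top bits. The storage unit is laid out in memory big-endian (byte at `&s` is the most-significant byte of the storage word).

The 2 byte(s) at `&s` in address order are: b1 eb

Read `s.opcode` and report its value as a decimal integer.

[0]=0xb1 [1]=0xeb (big-endian) → word 0xb1eb
bank [9+:7] = (word>>9) & 0x7f = 88
opcode [0+:9] = (word>>0) & 0x1ff = 491  ←

491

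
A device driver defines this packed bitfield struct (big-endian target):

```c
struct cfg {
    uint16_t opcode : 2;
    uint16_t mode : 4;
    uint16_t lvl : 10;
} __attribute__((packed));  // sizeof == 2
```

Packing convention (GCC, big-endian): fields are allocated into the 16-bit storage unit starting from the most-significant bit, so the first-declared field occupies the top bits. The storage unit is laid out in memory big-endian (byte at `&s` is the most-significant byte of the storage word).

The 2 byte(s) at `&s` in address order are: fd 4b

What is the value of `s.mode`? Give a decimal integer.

[0]=0xfd [1]=0x4b (big-endian) → word 0xfd4b
opcode [14+:2] = (word>>14) & 0x3 = 3
mode [10+:4] = (word>>10) & 0xf = 15  ←
lvl [0+:10] = (word>>0) & 0x3ff = 331

15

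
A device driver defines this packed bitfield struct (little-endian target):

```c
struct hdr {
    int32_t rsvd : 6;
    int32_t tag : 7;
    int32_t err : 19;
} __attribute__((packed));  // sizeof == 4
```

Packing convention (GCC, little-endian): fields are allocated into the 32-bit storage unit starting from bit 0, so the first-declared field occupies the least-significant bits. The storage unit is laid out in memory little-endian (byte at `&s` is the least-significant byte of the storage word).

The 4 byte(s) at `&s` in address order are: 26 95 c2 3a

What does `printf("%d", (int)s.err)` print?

120340

[0]=0x26 [1]=0x95 [2]=0xc2 [3]=0x3a (little-endian) → word 0x3ac29526
rsvd:6 @ bit 0 → (0x3ac29526>>0)&0x3f = 0x26
tag:7 @ bit 6 → (0x3ac29526>>6)&0x7f = 0x54
err:19 @ bit 13 → (0x3ac29526>>13)&0x7ffff = 0x1d614  ←
err signed 19b, MSB=0: value = 120340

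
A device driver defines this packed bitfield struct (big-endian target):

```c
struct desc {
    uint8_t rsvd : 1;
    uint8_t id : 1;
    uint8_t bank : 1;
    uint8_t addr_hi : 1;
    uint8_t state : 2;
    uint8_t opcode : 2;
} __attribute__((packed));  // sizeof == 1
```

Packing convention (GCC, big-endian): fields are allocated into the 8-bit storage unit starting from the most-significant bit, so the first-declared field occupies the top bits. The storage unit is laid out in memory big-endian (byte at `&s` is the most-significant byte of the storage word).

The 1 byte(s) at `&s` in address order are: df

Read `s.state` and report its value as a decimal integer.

[0]=0xdf (big-endian) → word 0xdf
rsvd:1 @ bit 7 → (0xdf>>7)&0x1 = 0x1
id:1 @ bit 6 → (0xdf>>6)&0x1 = 0x1
bank:1 @ bit 5 → (0xdf>>5)&0x1 = 0x0
addr_hi:1 @ bit 4 → (0xdf>>4)&0x1 = 0x1
state:2 @ bit 2 → (0xdf>>2)&0x3 = 0x3  ←
opcode:2 @ bit 0 → (0xdf>>0)&0x3 = 0x3

3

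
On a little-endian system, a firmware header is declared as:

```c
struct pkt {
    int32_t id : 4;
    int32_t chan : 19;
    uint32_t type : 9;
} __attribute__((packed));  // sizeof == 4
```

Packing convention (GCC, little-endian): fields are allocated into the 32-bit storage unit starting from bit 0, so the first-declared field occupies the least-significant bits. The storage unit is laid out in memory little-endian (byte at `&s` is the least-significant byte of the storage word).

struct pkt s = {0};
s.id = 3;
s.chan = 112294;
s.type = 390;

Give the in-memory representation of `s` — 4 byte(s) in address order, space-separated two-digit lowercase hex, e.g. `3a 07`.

63 6a 1b c3

[0+:4] id=3 & 0xf = 0x3; word=0x00000003
[4+:19] chan=112294 & 0x7ffff = 0x1b6a6; word=0x001b6a63
[23+:9] type=390 & 0x1ff = 0x186; word=0xc31b6a63
word = 0xc31b6a63 → little-endian bytes:
  [0]=0x63  [1]=0x6a  [2]=0x1b  [3]=0xc3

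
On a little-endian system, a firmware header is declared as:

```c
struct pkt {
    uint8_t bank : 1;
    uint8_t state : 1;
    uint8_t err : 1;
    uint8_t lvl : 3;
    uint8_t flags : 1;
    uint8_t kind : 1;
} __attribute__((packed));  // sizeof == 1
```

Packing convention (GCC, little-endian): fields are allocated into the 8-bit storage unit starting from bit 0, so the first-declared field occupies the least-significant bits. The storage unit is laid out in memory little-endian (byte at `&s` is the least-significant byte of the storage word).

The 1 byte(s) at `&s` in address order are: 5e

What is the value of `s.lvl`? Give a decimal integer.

[0]=0x5e (little-endian) → word 0x5e
bank [0+:1] = (word>>0) & 0x1 = 0
state [1+:1] = (word>>1) & 0x1 = 1
err [2+:1] = (word>>2) & 0x1 = 1
lvl [3+:3] = (word>>3) & 0x7 = 3  ←
flags [6+:1] = (word>>6) & 0x1 = 1
kind [7+:1] = (word>>7) & 0x1 = 0

3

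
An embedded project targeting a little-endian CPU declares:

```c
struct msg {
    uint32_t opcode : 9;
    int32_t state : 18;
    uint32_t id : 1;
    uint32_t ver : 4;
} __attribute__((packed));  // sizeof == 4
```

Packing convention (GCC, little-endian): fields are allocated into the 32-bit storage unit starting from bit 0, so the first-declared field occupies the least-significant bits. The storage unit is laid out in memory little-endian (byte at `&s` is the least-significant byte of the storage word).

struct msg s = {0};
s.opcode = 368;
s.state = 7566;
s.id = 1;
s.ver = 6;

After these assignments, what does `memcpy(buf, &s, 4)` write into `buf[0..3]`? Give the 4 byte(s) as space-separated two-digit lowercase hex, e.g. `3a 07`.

opcode:9 = 368 → 0x170 << 0 → word 0x00000170
state:18 = 7566 → 0x1d8e << 9 → word 0x003b1d70
id:1 = 1 → 0x1 << 27 → word 0x083b1d70
ver:4 = 6 → 0x6 << 28 → word 0x683b1d70
word = 0x683b1d70 → little-endian bytes:
  [0]=0x70  [1]=0x1d  [2]=0x3b  [3]=0x68

70 1d 3b 68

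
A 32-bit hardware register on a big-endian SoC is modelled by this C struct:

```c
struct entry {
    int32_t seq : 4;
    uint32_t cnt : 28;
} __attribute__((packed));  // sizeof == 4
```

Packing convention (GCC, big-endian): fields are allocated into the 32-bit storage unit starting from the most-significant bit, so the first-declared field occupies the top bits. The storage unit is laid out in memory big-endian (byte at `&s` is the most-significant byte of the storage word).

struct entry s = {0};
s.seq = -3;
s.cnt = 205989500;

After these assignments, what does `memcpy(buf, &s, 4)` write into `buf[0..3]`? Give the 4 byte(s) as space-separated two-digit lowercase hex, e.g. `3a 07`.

dc 47 26 7c

[28+:4] seq=-3 & 0xf = 0xd; word=0xd0000000
[0+:28] cnt=205989500 & 0xfffffff = 0xc47267c; word=0xdc47267c
word = 0xdc47267c → big-endian bytes:
  [0]=0xdc  [1]=0x47  [2]=0x26  [3]=0x7c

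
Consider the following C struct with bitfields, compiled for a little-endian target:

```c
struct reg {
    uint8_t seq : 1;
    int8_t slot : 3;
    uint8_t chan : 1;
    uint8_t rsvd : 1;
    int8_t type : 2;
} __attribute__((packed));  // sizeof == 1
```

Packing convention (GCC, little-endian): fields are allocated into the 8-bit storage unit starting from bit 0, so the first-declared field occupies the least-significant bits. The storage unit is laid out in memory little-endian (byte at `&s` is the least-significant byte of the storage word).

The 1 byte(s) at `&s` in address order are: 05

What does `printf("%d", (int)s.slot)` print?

[0]=0x05 (little-endian) → word 0x05
seq [0+:1] = (word>>0) & 0x1 = 1
slot [1+:3] = (word>>1) & 0x7 = 2  ←
chan [4+:1] = (word>>4) & 0x1 = 0
rsvd [5+:1] = (word>>5) & 0x1 = 0
type [6+:2] = (word>>6) & 0x3 = 0
slot signed 3b, MSB=0: value = 2

2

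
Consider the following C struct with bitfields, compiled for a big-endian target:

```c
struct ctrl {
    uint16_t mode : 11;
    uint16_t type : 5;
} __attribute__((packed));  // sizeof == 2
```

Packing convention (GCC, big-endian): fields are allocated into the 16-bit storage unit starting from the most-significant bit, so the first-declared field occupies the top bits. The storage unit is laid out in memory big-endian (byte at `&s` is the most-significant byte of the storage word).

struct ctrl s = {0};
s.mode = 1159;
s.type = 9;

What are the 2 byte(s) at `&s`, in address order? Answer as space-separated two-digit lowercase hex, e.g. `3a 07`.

90 e9

mode:11 = 1159 → 0x487 << 5 → word 0x90e0
type:5 = 9 → 0x9 << 0 → word 0x90e9
word = 0x90e9 → big-endian bytes:
  [0]=0x90  [1]=0xe9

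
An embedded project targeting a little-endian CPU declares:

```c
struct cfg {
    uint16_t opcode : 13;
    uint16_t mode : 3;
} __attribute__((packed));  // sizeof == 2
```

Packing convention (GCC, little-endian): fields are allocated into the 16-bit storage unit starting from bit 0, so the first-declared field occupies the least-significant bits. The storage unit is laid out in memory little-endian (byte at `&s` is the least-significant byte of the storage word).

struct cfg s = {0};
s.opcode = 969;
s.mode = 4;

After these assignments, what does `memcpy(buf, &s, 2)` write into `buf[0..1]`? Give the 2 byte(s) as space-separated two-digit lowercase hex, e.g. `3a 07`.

c9 83

opcode (13b) val=969 bits=0x3c9 at bit 0: 0x03c9
mode (3b) val=4 bits=0x4 at bit 13: 0x83c9
word = 0x83c9 → little-endian bytes:
  [0]=0xc9  [1]=0x83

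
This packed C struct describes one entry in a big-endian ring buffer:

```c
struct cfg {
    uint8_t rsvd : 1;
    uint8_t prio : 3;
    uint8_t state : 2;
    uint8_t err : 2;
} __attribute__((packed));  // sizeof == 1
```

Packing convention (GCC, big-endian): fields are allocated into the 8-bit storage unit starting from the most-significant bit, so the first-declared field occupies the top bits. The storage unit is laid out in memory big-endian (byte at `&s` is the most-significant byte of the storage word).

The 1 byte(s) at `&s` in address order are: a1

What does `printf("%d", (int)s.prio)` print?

[0]=0xa1 (big-endian) → word 0xa1
rsvd [7+:1] = (word>>7) & 0x1 = 1
prio [4+:3] = (word>>4) & 0x7 = 2  ←
state [2+:2] = (word>>2) & 0x3 = 0
err [0+:2] = (word>>0) & 0x3 = 1

2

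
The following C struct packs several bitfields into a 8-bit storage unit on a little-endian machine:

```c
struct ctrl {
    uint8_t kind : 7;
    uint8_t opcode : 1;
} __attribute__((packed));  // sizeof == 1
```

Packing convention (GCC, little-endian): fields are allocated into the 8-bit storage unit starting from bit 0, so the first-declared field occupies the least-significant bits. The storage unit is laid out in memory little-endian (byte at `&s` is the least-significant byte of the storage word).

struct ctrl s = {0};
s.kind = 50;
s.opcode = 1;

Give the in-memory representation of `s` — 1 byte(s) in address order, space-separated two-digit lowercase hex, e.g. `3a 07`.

b2

kind:7 = 50 → 0x32 << 0 → word 0x32
opcode:1 = 1 → 0x1 << 7 → word 0xb2
word = 0xb2 → little-endian bytes:
  [0]=0xb2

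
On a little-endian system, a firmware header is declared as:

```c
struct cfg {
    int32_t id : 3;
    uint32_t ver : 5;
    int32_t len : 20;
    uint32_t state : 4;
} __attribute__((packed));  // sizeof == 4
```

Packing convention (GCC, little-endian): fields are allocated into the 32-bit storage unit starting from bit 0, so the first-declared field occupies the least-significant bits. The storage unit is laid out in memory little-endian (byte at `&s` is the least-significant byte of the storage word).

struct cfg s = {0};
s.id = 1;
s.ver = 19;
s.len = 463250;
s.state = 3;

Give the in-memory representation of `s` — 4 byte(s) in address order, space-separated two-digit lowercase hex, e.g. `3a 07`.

id:3 = 1 → 0x1 << 0 → word 0x00000001
ver:5 = 19 → 0x13 << 3 → word 0x00000099
len:20 = 463250 → 0x71192 << 8 → word 0x07119299
state:4 = 3 → 0x3 << 28 → word 0x37119299
word = 0x37119299 → little-endian bytes:
  [0]=0x99  [1]=0x92  [2]=0x11  [3]=0x37

99 92 11 37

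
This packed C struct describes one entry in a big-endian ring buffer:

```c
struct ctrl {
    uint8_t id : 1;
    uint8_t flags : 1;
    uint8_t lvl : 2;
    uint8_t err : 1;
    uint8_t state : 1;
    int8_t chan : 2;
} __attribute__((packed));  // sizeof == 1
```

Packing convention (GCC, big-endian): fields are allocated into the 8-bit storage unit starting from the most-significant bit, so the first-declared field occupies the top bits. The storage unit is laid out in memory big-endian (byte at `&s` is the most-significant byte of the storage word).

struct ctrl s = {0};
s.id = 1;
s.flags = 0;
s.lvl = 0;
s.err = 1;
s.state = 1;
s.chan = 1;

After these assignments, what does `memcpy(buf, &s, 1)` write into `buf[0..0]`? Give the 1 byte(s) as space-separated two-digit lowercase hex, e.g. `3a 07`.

id:1 = 1 → 0x1 << 7 → word 0x80
flags:1 = 0 → 0x0 << 6 → word 0x80
lvl:2 = 0 → 0x0 << 4 → word 0x80
err:1 = 1 → 0x1 << 3 → word 0x88
state:1 = 1 → 0x1 << 2 → word 0x8c
chan:2 = 1 → 0x1 << 0 → word 0x8d
word = 0x8d → big-endian bytes:
  [0]=0x8d

8d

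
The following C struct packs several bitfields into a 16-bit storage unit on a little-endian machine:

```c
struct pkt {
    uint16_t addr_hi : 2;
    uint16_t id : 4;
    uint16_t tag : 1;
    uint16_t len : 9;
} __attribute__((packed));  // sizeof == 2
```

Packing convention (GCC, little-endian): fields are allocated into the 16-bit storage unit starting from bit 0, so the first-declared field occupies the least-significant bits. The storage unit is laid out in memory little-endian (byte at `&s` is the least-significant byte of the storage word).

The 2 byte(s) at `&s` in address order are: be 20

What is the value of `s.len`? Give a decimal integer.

[0]=0xbe [1]=0x20 (little-endian) → word 0x20be
addr_hi [0+:2] = (word>>0) & 0x3 = 2
id [2+:4] = (word>>2) & 0xf = 15
tag [6+:1] = (word>>6) & 0x1 = 0
len [7+:9] = (word>>7) & 0x1ff = 65  ←

65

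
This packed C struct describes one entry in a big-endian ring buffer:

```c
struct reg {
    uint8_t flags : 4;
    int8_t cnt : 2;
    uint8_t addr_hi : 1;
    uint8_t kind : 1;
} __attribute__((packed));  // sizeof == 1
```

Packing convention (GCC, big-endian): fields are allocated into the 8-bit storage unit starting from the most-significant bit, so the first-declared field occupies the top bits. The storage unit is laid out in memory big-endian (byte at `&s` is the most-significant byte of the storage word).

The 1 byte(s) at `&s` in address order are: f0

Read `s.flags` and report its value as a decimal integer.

[0]=0xf0 (big-endian) → word 0xf0
flags [4+:4] = (word>>4) & 0xf = 15  ←
cnt [2+:2] = (word>>2) & 0x3 = 0
addr_hi [1+:1] = (word>>1) & 0x1 = 0
kind [0+:1] = (word>>0) & 0x1 = 0

15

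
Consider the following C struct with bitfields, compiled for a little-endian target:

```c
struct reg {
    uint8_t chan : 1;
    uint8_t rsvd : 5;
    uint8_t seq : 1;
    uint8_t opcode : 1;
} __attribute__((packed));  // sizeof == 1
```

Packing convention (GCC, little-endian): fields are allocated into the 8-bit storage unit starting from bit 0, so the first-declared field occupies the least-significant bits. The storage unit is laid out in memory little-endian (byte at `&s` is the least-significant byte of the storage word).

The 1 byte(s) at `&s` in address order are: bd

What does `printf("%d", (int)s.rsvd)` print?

[0]=0xbd (little-endian) → word 0xbd
chan [0+:1] = (word>>0) & 0x1 = 1
rsvd [1+:5] = (word>>1) & 0x1f = 30  ←
seq [6+:1] = (word>>6) & 0x1 = 0
opcode [7+:1] = (word>>7) & 0x1 = 1

30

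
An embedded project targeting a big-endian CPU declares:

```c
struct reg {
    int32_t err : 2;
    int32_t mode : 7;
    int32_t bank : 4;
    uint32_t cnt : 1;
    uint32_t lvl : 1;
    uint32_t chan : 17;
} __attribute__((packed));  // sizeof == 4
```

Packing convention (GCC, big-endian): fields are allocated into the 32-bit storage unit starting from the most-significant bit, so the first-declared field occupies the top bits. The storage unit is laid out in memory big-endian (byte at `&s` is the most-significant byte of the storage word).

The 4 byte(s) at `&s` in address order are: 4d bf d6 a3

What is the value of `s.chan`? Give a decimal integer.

120483

[0]=0x4d [1]=0xbf [2]=0xd6 [3]=0xa3 (big-endian) → word 0x4dbfd6a3
err [30+:2] = (word>>30) & 0x3 = 1
mode [23+:7] = (word>>23) & 0x7f = 27
bank [19+:4] = (word>>19) & 0xf = 7
cnt [18+:1] = (word>>18) & 0x1 = 1
lvl [17+:1] = (word>>17) & 0x1 = 1
chan [0+:17] = (word>>0) & 0x1ffff = 120483  ←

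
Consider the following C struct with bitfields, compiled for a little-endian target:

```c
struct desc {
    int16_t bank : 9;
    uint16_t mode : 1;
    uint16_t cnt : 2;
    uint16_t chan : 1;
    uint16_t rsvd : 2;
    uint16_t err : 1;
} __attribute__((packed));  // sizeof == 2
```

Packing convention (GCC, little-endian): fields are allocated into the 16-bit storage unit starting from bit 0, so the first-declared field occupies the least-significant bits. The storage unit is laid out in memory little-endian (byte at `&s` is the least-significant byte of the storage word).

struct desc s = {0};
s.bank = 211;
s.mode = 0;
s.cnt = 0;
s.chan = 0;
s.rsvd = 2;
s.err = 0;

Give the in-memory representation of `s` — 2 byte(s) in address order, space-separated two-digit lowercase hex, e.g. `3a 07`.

[0+:9] bank=211 & 0x1ff = 0xd3; word=0x00d3
[9+:1] mode=0 & 0x1 = 0x0; word=0x00d3
[10+:2] cnt=0 & 0x3 = 0x0; word=0x00d3
[12+:1] chan=0 & 0x1 = 0x0; word=0x00d3
[13+:2] rsvd=2 & 0x3 = 0x2; word=0x40d3
[15+:1] err=0 & 0x1 = 0x0; word=0x40d3
word = 0x40d3 → little-endian bytes:
  [0]=0xd3  [1]=0x40

d3 40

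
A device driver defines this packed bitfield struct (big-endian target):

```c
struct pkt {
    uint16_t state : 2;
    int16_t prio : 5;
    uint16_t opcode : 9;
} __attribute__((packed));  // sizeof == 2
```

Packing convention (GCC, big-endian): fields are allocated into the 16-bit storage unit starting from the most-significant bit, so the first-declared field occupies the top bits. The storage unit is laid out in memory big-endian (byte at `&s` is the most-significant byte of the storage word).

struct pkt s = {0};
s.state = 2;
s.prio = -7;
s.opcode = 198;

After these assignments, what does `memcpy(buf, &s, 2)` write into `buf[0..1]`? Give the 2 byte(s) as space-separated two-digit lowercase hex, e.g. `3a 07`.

b2 c6

[14+:2] state=2 & 0x3 = 0x2; word=0x8000
[9+:5] prio=-7 & 0x1f = 0x19; word=0xb200
[0+:9] opcode=198 & 0x1ff = 0xc6; word=0xb2c6
word = 0xb2c6 → big-endian bytes:
  [0]=0xb2  [1]=0xc6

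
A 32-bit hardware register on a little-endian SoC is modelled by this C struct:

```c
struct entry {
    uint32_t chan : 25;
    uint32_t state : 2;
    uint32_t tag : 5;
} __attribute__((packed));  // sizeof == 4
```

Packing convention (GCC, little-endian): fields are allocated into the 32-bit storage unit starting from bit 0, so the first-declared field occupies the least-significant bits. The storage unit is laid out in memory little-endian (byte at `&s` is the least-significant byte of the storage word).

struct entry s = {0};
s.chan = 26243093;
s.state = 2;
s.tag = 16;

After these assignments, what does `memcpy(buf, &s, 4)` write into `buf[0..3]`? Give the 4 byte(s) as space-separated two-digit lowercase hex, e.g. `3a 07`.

[0+:25] chan=26243093 & 0x1ffffff = 0x1907015; word=0x01907015
[25+:2] state=2 & 0x3 = 0x2; word=0x05907015
[27+:5] tag=16 & 0x1f = 0x10; word=0x85907015
word = 0x85907015 → little-endian bytes:
  [0]=0x15  [1]=0x70  [2]=0x90  [3]=0x85

15 70 90 85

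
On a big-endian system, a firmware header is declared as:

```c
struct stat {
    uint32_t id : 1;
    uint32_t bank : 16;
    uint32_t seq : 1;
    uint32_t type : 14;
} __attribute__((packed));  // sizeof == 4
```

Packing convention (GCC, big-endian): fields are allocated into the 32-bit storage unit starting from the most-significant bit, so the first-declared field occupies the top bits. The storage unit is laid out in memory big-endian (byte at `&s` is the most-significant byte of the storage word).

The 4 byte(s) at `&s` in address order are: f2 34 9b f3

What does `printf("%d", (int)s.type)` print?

[0]=0xf2 [1]=0x34 [2]=0x9b [3]=0xf3 (big-endian) → word 0xf2349bf3
id:1 @ bit 31 → (0xf2349bf3>>31)&0x1 = 0x1
bank:16 @ bit 15 → (0xf2349bf3>>15)&0xffff = 0xe469
seq:1 @ bit 14 → (0xf2349bf3>>14)&0x1 = 0x0
type:14 @ bit 0 → (0xf2349bf3>>0)&0x3fff = 0x1bf3  ←

7155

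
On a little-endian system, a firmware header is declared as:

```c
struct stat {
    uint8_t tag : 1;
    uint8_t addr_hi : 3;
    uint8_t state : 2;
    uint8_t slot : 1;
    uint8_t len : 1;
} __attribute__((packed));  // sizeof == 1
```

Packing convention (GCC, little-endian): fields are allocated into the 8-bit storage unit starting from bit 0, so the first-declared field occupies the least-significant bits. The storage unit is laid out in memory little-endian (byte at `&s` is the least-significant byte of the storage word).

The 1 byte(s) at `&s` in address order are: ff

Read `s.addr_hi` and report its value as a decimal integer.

7

[0]=0xff (little-endian) → word 0xff
tag:1 @ bit 0 → (0xff>>0)&0x1 = 0x1
addr_hi:3 @ bit 1 → (0xff>>1)&0x7 = 0x7  ←
state:2 @ bit 4 → (0xff>>4)&0x3 = 0x3
slot:1 @ bit 6 → (0xff>>6)&0x1 = 0x1
len:1 @ bit 7 → (0xff>>7)&0x1 = 0x1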